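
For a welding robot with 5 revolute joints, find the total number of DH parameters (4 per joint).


Given: 5 joints, 4 DH parameters per joint (d, theta, a, alpha)
Total DH parameters = number_of_joints * 4
Total = 5 * 4
Total = 20

20


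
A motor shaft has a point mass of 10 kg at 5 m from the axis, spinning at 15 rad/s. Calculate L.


Given: m = 10 kg, r = 5 m, omega = 15 rad/s
For a point mass: I = m*r^2
I = 10*5^2 = 10*25 = 250
L = I*omega = 250*15
L = 3750 kg*m^2/s

3750 kg*m^2/s


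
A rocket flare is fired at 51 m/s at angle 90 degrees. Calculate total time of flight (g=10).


Given: v0 = 51 m/s, theta = 90 deg, g = 10 m/s^2
sin(90) = 1
Using T = 2*v0*sin(theta) / g
T = 2*51*1 / 10
T = 102 / 10
T = 51/5 s

51/5 s


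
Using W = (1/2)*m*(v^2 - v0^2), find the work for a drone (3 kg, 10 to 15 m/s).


Given: m = 3 kg, v0 = 10 m/s, v = 15 m/s
Using W = (1/2)*m*(v^2 - v0^2)
v^2 = 15^2 = 225
v0^2 = 10^2 = 100
v^2 - v0^2 = 225 - 100 = 125
W = (1/2)*3*125 = 375/2 J

375/2 J


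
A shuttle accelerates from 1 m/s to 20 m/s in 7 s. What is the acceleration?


Given: initial velocity v0 = 1 m/s, final velocity v = 20 m/s, time t = 7 s
Using a = (v - v0) / t
a = (20 - 1) / 7
a = 19 / 7
a = 19/7 m/s^2

19/7 m/s^2


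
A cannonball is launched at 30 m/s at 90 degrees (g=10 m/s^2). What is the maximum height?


Given: v0 = 30 m/s, theta = 90 deg, g = 10 m/s^2
sin^2(90) = 1
Using H = v0^2 * sin^2(theta) / (2*g)
H = 30^2 * 1 / (2*10)
H = 900 * 1 / 20
H = 900 / 20
H = 45 m

45 m


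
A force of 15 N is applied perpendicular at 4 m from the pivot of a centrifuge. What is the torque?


Given: F = 15 N, r = 4 m, angle = 90 deg (perpendicular)
Using tau = F * r * sin(90)
sin(90) = 1
tau = 15 * 4 * 1
tau = 60 Nm

60 Nm


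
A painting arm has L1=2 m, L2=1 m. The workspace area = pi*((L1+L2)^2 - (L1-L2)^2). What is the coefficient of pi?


Given: L1 = 2, L2 = 1
(L1+L2)^2 = (3)^2 = 9
(L1-L2)^2 = (1)^2 = 1
Difference = 9 - 1 = 8
This equals 4*L1*L2 = 4*2*1 = 8
Workspace area = 8*pi

8


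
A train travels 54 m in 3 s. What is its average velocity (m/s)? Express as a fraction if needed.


Given: distance d = 54 m, time t = 3 s
Using v = d / t
v = 54 / 3
v = 18 m/s

18 m/s


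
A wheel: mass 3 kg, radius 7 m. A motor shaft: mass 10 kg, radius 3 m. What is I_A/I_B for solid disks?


Given: M1=3 kg, R1=7 m, M2=10 kg, R2=3 m
For a disk: I = (1/2)*M*R^2, so I_A/I_B = (M1*R1^2)/(M2*R2^2)
M1*R1^2 = 3*49 = 147
M2*R2^2 = 10*9 = 90
I_A/I_B = 147/90 = 49/30

49/30


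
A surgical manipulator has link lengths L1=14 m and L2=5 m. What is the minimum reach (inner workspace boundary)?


Given: L1 = 14 m, L2 = 5 m
For a 2-link planar arm, min reach = |L1 - L2| (second link folded back)
Min reach = |14 - 5|
Min reach = 9 m

9 m


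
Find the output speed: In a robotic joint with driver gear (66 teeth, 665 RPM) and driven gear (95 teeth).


Given: N1 = 66 teeth, w1 = 665 RPM, N2 = 95 teeth
Using N1*w1 = N2*w2
w2 = N1*w1 / N2
w2 = 66*665 / 95
w2 = 43890 / 95
w2 = 462 RPM

462 RPM


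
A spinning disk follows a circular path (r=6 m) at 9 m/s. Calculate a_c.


Given: v = 9 m/s, r = 6 m
Using a_c = v^2 / r
a_c = 9^2 / 6
a_c = 81 / 6
a_c = 27/2 m/s^2

27/2 m/s^2


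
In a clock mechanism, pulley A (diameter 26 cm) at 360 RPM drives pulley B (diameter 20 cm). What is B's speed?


Given: D1 = 26 cm, w1 = 360 RPM, D2 = 20 cm
Using D1*w1 = D2*w2
w2 = D1*w1 / D2
w2 = 26*360 / 20
w2 = 9360 / 20
w2 = 468 RPM

468 RPM


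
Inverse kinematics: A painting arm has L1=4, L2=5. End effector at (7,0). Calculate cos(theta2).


Given: L1 = 4, L2 = 5, target (x, y) = (7, 0)
Using cos(theta2) = (x^2 + y^2 - L1^2 - L2^2) / (2*L1*L2)
x^2 + y^2 = 7^2 + 0 = 49
L1^2 + L2^2 = 16 + 25 = 41
Numerator = 49 - 41 = 8
Denominator = 2*4*5 = 40
cos(theta2) = 8/40 = 1/5

1/5


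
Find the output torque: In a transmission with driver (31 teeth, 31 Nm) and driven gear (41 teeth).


Given: N1 = 31, N2 = 41, T1 = 31 Nm
Using T2/T1 = N2/N1
T2 = T1 * N2 / N1
T2 = 31 * 41 / 31
T2 = 1271 / 31
T2 = 41 Nm

41 Nm


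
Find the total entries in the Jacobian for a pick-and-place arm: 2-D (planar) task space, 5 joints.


Given: task space dimension = 2, joints = 5
Jacobian is a 2 x 5 matrix
Total entries = rows * columns
Total = 2 * 5
Total = 10

10


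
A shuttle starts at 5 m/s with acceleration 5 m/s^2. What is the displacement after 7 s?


Given: v0 = 5 m/s, a = 5 m/s^2, t = 7 s
Using s = v0*t + (1/2)*a*t^2
s = 5*7 + (1/2)*5*7^2
s = 35 + (1/2)*245
s = 35 + 245/2
s = 315/2

315/2 m


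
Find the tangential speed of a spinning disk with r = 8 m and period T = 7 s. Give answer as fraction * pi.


Given: radius r = 8 m, period T = 7 s
Using v = 2*pi*r / T
v = 2*pi*8 / 7
v = 16*pi / 7
v = 16/7*pi m/s

16/7*pi m/s


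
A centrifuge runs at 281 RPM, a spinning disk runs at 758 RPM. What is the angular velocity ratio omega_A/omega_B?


Given: RPM_A = 281, RPM_B = 758
omega = 2*pi*RPM/60, so omega_A/omega_B = RPM_A / RPM_B
omega_A/omega_B = 281 / 758
omega_A/omega_B = 281/758

281/758


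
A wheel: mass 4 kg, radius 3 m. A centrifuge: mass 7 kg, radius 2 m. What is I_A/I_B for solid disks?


Given: M1=4 kg, R1=3 m, M2=7 kg, R2=2 m
For a disk: I = (1/2)*M*R^2, so I_A/I_B = (M1*R1^2)/(M2*R2^2)
M1*R1^2 = 4*9 = 36
M2*R2^2 = 7*4 = 28
I_A/I_B = 36/28 = 9/7

9/7


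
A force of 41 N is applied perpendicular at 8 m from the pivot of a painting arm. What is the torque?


Given: F = 41 N, r = 8 m, angle = 90 deg (perpendicular)
Using tau = F * r * sin(90)
sin(90) = 1
tau = 41 * 8 * 1
tau = 328 Nm

328 Nm


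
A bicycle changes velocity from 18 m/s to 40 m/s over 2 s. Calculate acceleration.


Given: initial velocity v0 = 18 m/s, final velocity v = 40 m/s, time t = 2 s
Using a = (v - v0) / t
a = (40 - 18) / 2
a = 22 / 2
a = 11 m/s^2

11 m/s^2


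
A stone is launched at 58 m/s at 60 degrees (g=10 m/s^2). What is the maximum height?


Given: v0 = 58 m/s, theta = 60 deg, g = 10 m/s^2
sin^2(60) = 3/4
Using H = v0^2 * sin^2(theta) / (2*g)
H = 58^2 * 3/4 / (2*10)
H = 3364 * 3/4 / 20
H = 2523 / 20
H = 2523/20 m

2523/20 m


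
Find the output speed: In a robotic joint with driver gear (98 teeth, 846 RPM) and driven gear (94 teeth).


Given: N1 = 98 teeth, w1 = 846 RPM, N2 = 94 teeth
Using N1*w1 = N2*w2
w2 = N1*w1 / N2
w2 = 98*846 / 94
w2 = 82908 / 94
w2 = 882 RPM

882 RPM


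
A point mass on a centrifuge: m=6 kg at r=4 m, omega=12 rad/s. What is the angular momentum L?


Given: m = 6 kg, r = 4 m, omega = 12 rad/s
For a point mass: I = m*r^2
I = 6*4^2 = 6*16 = 96
L = I*omega = 96*12
L = 1152 kg*m^2/s

1152 kg*m^2/s


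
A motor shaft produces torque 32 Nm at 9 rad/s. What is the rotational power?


Given: tau = 32 Nm, omega = 9 rad/s
Using P = tau * omega
P = 32 * 9
P = 288 W

288 W


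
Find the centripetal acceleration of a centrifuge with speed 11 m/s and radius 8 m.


Given: v = 11 m/s, r = 8 m
Using a_c = v^2 / r
a_c = 11^2 / 8
a_c = 121 / 8
a_c = 121/8 m/s^2

121/8 m/s^2


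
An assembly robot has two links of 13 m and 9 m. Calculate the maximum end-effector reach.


Given: L1 = 13 m, L2 = 9 m
For a 2-link planar arm, max reach = L1 + L2 (fully extended)
Max reach = 13 + 9
Max reach = 22 m

22 m


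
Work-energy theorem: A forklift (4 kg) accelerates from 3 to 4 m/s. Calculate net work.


Given: m = 4 kg, v0 = 3 m/s, v = 4 m/s
Using W = (1/2)*m*(v^2 - v0^2)
v^2 = 4^2 = 16
v0^2 = 3^2 = 9
v^2 - v0^2 = 16 - 9 = 7
W = (1/2)*4*7 = 14 J

14 J


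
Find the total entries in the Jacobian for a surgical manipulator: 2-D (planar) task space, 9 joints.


Given: task space dimension = 2, joints = 9
Jacobian is a 2 x 9 matrix
Total entries = rows * columns
Total = 2 * 9
Total = 18

18


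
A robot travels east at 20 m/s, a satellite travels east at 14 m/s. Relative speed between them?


Given: v_A = 20 m/s east, v_B = 14 m/s east
Both move in the same direction; relative speed = |v_A - v_B|
|20 - 14| = |6|
= 6 m/s

6 m/s


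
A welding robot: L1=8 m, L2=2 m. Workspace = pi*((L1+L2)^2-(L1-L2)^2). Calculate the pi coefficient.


Given: L1 = 8, L2 = 2
(L1+L2)^2 = (10)^2 = 100
(L1-L2)^2 = (6)^2 = 36
Difference = 100 - 36 = 64
This equals 4*L1*L2 = 4*8*2 = 64
Workspace area = 64*pi

64


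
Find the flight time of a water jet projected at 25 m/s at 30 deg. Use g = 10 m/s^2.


Given: v0 = 25 m/s, theta = 30 deg, g = 10 m/s^2
sin(30) = 1/2
Using T = 2*v0*sin(theta) / g
T = 2*25*1/2 / 10
T = 25 / 10
T = 5/2 s

5/2 s


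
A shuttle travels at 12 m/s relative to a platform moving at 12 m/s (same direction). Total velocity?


Given: object velocity = 12 m/s, platform velocity = 12 m/s (same direction)
Using classical velocity addition: v_total = v_object + v_platform
v_total = 12 + 12
v_total = 24 m/s

24 m/s


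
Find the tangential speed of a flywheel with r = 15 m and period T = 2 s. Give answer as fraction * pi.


Given: radius r = 15 m, period T = 2 s
Using v = 2*pi*r / T
v = 2*pi*15 / 2
v = 30*pi / 2
v = 15*pi m/s

15*pi m/s


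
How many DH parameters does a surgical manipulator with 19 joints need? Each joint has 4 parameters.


Given: 19 joints, 4 DH parameters per joint (d, theta, a, alpha)
Total DH parameters = number_of_joints * 4
Total = 19 * 4
Total = 76

76


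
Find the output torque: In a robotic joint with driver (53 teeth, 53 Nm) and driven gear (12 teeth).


Given: N1 = 53, N2 = 12, T1 = 53 Nm
Using T2/T1 = N2/N1
T2 = T1 * N2 / N1
T2 = 53 * 12 / 53
T2 = 636 / 53
T2 = 12 Nm

12 Nm


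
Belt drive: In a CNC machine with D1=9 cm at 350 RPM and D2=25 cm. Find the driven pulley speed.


Given: D1 = 9 cm, w1 = 350 RPM, D2 = 25 cm
Using D1*w1 = D2*w2
w2 = D1*w1 / D2
w2 = 9*350 / 25
w2 = 3150 / 25
w2 = 126 RPM

126 RPM


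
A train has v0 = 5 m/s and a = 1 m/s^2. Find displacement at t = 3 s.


Given: v0 = 5 m/s, a = 1 m/s^2, t = 3 s
Using s = v0*t + (1/2)*a*t^2
s = 5*3 + (1/2)*1*3^2
s = 15 + (1/2)*9
s = 15 + 9/2
s = 39/2

39/2 m


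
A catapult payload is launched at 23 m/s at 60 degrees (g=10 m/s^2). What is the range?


Given: v0 = 23 m/s, theta = 60 deg, g = 10 m/s^2
sin(2*60) = sin(120) = sqrt(3)/2
Using R = v0^2 * sin(2*theta) / g
R = 23^2 * (sqrt(3)/2) / 10
R = 529 * sqrt(3) / 20
R = 529/20*sqrt(3) m

529/20*sqrt(3) m


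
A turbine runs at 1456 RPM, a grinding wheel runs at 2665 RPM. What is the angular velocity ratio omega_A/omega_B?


Given: RPM_A = 1456, RPM_B = 2665
omega = 2*pi*RPM/60, so omega_A/omega_B = RPM_A / RPM_B
omega_A/omega_B = 1456 / 2665
omega_A/omega_B = 112/205

112/205


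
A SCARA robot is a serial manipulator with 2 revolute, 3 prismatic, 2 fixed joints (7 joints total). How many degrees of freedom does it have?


Given: serial robot with 2 revolute, 3 prismatic, 2 fixed joints
DOF contribution per joint type: revolute=1, prismatic=1, spherical=3, fixed=0
DOF = 2*1 + 3*1 + 2*0
DOF = 5

5


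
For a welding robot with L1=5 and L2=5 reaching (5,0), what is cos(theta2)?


Given: L1 = 5, L2 = 5, target (x, y) = (5, 0)
Using cos(theta2) = (x^2 + y^2 - L1^2 - L2^2) / (2*L1*L2)
x^2 + y^2 = 5^2 + 0 = 25
L1^2 + L2^2 = 25 + 25 = 50
Numerator = 25 - 50 = -25
Denominator = 2*5*5 = 50
cos(theta2) = -25/50 = -1/2

-1/2


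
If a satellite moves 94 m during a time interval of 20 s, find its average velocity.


Given: distance d = 94 m, time t = 20 s
Using v = d / t
v = 94 / 20
v = 47/10 m/s

47/10 m/s


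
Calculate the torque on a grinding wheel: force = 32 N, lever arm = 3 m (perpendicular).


Given: F = 32 N, r = 3 m, angle = 90 deg (perpendicular)
Using tau = F * r * sin(90)
sin(90) = 1
tau = 32 * 3 * 1
tau = 96 Nm

96 Nm


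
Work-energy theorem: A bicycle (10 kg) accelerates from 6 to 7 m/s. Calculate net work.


Given: m = 10 kg, v0 = 6 m/s, v = 7 m/s
Using W = (1/2)*m*(v^2 - v0^2)
v^2 = 7^2 = 49
v0^2 = 6^2 = 36
v^2 - v0^2 = 49 - 36 = 13
W = (1/2)*10*13 = 65 J

65 J


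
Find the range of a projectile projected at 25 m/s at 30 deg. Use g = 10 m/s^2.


Given: v0 = 25 m/s, theta = 30 deg, g = 10 m/s^2
sin(2*30) = sin(60) = sqrt(3)/2
Using R = v0^2 * sin(2*theta) / g
R = 25^2 * (sqrt(3)/2) / 10
R = 625 * sqrt(3) / 20
R = 125/4*sqrt(3) m

125/4*sqrt(3) m


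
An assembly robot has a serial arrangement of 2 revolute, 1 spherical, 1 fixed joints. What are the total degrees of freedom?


Given: serial robot with 2 revolute, 1 spherical, 1 fixed joints
DOF contribution per joint type: revolute=1, prismatic=1, spherical=3, fixed=0
DOF = 2*1 + 1*3 + 1*0
DOF = 5

5


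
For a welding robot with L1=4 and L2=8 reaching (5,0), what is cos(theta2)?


Given: L1 = 4, L2 = 8, target (x, y) = (5, 0)
Using cos(theta2) = (x^2 + y^2 - L1^2 - L2^2) / (2*L1*L2)
x^2 + y^2 = 5^2 + 0 = 25
L1^2 + L2^2 = 16 + 64 = 80
Numerator = 25 - 80 = -55
Denominator = 2*4*8 = 64
cos(theta2) = -55/64 = -55/64

-55/64


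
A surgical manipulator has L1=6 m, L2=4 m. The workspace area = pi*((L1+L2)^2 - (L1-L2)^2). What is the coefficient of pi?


Given: L1 = 6, L2 = 4
(L1+L2)^2 = (10)^2 = 100
(L1-L2)^2 = (2)^2 = 4
Difference = 100 - 4 = 96
This equals 4*L1*L2 = 4*6*4 = 96
Workspace area = 96*pi

96


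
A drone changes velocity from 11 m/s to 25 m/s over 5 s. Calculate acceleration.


Given: initial velocity v0 = 11 m/s, final velocity v = 25 m/s, time t = 5 s
Using a = (v - v0) / t
a = (25 - 11) / 5
a = 14 / 5
a = 14/5 m/s^2

14/5 m/s^2


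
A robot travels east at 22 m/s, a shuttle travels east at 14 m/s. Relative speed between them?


Given: v_A = 22 m/s east, v_B = 14 m/s east
Both move in the same direction; relative speed = |v_A - v_B|
|22 - 14| = |8|
= 8 m/s

8 m/s


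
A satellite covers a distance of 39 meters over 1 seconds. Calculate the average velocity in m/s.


Given: distance d = 39 m, time t = 1 s
Using v = d / t
v = 39 / 1
v = 39 m/s

39 m/s


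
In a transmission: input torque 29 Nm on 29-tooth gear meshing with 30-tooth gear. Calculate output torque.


Given: N1 = 29, N2 = 30, T1 = 29 Nm
Using T2/T1 = N2/N1
T2 = T1 * N2 / N1
T2 = 29 * 30 / 29
T2 = 870 / 29
T2 = 30 Nm

30 Nm


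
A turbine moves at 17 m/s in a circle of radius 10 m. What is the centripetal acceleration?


Given: v = 17 m/s, r = 10 m
Using a_c = v^2 / r
a_c = 17^2 / 10
a_c = 289 / 10
a_c = 289/10 m/s^2

289/10 m/s^2


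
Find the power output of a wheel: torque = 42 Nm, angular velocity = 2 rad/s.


Given: tau = 42 Nm, omega = 2 rad/s
Using P = tau * omega
P = 42 * 2
P = 84 W

84 W


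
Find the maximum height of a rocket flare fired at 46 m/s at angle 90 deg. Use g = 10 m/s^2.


Given: v0 = 46 m/s, theta = 90 deg, g = 10 m/s^2
sin^2(90) = 1
Using H = v0^2 * sin^2(theta) / (2*g)
H = 46^2 * 1 / (2*10)
H = 2116 * 1 / 20
H = 2116 / 20
H = 529/5 m

529/5 m


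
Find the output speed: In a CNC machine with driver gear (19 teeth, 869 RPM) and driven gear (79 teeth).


Given: N1 = 19 teeth, w1 = 869 RPM, N2 = 79 teeth
Using N1*w1 = N2*w2
w2 = N1*w1 / N2
w2 = 19*869 / 79
w2 = 16511 / 79
w2 = 209 RPM

209 RPM


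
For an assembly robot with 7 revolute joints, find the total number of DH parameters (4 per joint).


Given: 7 joints, 4 DH parameters per joint (d, theta, a, alpha)
Total DH parameters = number_of_joints * 4
Total = 7 * 4
Total = 28

28


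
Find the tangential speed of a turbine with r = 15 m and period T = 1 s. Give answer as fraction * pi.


Given: radius r = 15 m, period T = 1 s
Using v = 2*pi*r / T
v = 2*pi*15 / 1
v = 30*pi / 1
v = 30*pi m/s

30*pi m/s


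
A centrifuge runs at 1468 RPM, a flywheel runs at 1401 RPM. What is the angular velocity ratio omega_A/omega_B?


Given: RPM_A = 1468, RPM_B = 1401
omega = 2*pi*RPM/60, so omega_A/omega_B = RPM_A / RPM_B
omega_A/omega_B = 1468 / 1401
omega_A/omega_B = 1468/1401

1468/1401


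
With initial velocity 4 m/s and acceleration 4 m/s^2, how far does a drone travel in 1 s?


Given: v0 = 4 m/s, a = 4 m/s^2, t = 1 s
Using s = v0*t + (1/2)*a*t^2
s = 4*1 + (1/2)*4*1^2
s = 4 + (1/2)*4
s = 4 + 2
s = 6

6 m


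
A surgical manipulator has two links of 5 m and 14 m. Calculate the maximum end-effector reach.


Given: L1 = 5 m, L2 = 14 m
For a 2-link planar arm, max reach = L1 + L2 (fully extended)
Max reach = 5 + 14
Max reach = 19 m

19 m


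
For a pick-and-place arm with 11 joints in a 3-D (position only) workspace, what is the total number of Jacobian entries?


Given: task space dimension = 3, joints = 11
Jacobian is a 3 x 11 matrix
Total entries = rows * columns
Total = 3 * 11
Total = 33

33


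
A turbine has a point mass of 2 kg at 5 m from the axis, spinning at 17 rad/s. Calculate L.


Given: m = 2 kg, r = 5 m, omega = 17 rad/s
For a point mass: I = m*r^2
I = 2*5^2 = 2*25 = 50
L = I*omega = 50*17
L = 850 kg*m^2/s

850 kg*m^2/s


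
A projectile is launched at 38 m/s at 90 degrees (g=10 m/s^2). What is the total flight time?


Given: v0 = 38 m/s, theta = 90 deg, g = 10 m/s^2
sin(90) = 1
Using T = 2*v0*sin(theta) / g
T = 2*38*1 / 10
T = 76 / 10
T = 38/5 s

38/5 s


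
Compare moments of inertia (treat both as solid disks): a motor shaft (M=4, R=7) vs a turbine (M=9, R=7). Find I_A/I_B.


Given: M1=4 kg, R1=7 m, M2=9 kg, R2=7 m
For a disk: I = (1/2)*M*R^2, so I_A/I_B = (M1*R1^2)/(M2*R2^2)
M1*R1^2 = 4*49 = 196
M2*R2^2 = 9*49 = 441
I_A/I_B = 196/441 = 4/9

4/9


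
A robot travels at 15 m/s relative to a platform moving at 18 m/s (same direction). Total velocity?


Given: object velocity = 15 m/s, platform velocity = 18 m/s (same direction)
Using classical velocity addition: v_total = v_object + v_platform
v_total = 15 + 18
v_total = 33 m/s

33 m/s


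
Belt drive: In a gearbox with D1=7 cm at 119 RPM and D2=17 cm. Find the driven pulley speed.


Given: D1 = 7 cm, w1 = 119 RPM, D2 = 17 cm
Using D1*w1 = D2*w2
w2 = D1*w1 / D2
w2 = 7*119 / 17
w2 = 833 / 17
w2 = 49 RPM

49 RPM


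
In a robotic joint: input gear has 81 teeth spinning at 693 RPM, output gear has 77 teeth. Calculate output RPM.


Given: N1 = 81 teeth, w1 = 693 RPM, N2 = 77 teeth
Using N1*w1 = N2*w2
w2 = N1*w1 / N2
w2 = 81*693 / 77
w2 = 56133 / 77
w2 = 729 RPM

729 RPM


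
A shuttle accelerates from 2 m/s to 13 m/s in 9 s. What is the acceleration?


Given: initial velocity v0 = 2 m/s, final velocity v = 13 m/s, time t = 9 s
Using a = (v - v0) / t
a = (13 - 2) / 9
a = 11 / 9
a = 11/9 m/s^2

11/9 m/s^2


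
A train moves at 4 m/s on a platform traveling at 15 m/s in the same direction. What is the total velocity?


Given: object velocity = 4 m/s, platform velocity = 15 m/s (same direction)
Using classical velocity addition: v_total = v_object + v_platform
v_total = 4 + 15
v_total = 19 m/s

19 m/s


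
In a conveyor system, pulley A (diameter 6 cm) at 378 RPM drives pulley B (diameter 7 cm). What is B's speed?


Given: D1 = 6 cm, w1 = 378 RPM, D2 = 7 cm
Using D1*w1 = D2*w2
w2 = D1*w1 / D2
w2 = 6*378 / 7
w2 = 2268 / 7
w2 = 324 RPM

324 RPM


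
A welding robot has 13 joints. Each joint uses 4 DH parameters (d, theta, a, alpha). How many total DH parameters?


Given: 13 joints, 4 DH parameters per joint (d, theta, a, alpha)
Total DH parameters = number_of_joints * 4
Total = 13 * 4
Total = 52

52


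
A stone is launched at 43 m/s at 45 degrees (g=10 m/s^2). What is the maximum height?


Given: v0 = 43 m/s, theta = 45 deg, g = 10 m/s^2
sin^2(45) = 1/2
Using H = v0^2 * sin^2(theta) / (2*g)
H = 43^2 * 1/2 / (2*10)
H = 1849 * 1/2 / 20
H = 1849/2 / 20
H = 1849/40 m

1849/40 m


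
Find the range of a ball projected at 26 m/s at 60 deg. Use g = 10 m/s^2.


Given: v0 = 26 m/s, theta = 60 deg, g = 10 m/s^2
sin(2*60) = sin(120) = sqrt(3)/2
Using R = v0^2 * sin(2*theta) / g
R = 26^2 * (sqrt(3)/2) / 10
R = 676 * sqrt(3) / 20
R = 169/5*sqrt(3) m

169/5*sqrt(3) m


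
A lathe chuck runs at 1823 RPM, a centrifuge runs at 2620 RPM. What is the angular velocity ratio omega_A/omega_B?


Given: RPM_A = 1823, RPM_B = 2620
omega = 2*pi*RPM/60, so omega_A/omega_B = RPM_A / RPM_B
omega_A/omega_B = 1823 / 2620
omega_A/omega_B = 1823/2620

1823/2620


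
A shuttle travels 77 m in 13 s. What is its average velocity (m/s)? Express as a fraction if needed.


Given: distance d = 77 m, time t = 13 s
Using v = d / t
v = 77 / 13
v = 77/13 m/s

77/13 m/s


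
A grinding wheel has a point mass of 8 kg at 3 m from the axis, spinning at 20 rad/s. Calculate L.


Given: m = 8 kg, r = 3 m, omega = 20 rad/s
For a point mass: I = m*r^2
I = 8*3^2 = 8*9 = 72
L = I*omega = 72*20
L = 1440 kg*m^2/s

1440 kg*m^2/s


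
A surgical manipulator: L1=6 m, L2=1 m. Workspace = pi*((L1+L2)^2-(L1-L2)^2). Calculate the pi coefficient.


Given: L1 = 6, L2 = 1
(L1+L2)^2 = (7)^2 = 49
(L1-L2)^2 = (5)^2 = 25
Difference = 49 - 25 = 24
This equals 4*L1*L2 = 4*6*1 = 24
Workspace area = 24*pi

24


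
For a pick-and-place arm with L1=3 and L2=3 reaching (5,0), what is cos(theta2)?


Given: L1 = 3, L2 = 3, target (x, y) = (5, 0)
Using cos(theta2) = (x^2 + y^2 - L1^2 - L2^2) / (2*L1*L2)
x^2 + y^2 = 5^2 + 0 = 25
L1^2 + L2^2 = 9 + 9 = 18
Numerator = 25 - 18 = 7
Denominator = 2*3*3 = 18
cos(theta2) = 7/18 = 7/18

7/18


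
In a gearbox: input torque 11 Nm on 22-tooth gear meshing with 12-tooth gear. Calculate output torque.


Given: N1 = 22, N2 = 12, T1 = 11 Nm
Using T2/T1 = N2/N1
T2 = T1 * N2 / N1
T2 = 11 * 12 / 22
T2 = 132 / 22
T2 = 6 Nm

6 Nm


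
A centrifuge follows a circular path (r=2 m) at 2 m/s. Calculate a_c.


Given: v = 2 m/s, r = 2 m
Using a_c = v^2 / r
a_c = 2^2 / 2
a_c = 4 / 2
a_c = 2 m/s^2

2 m/s^2


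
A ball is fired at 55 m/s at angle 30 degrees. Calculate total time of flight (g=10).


Given: v0 = 55 m/s, theta = 30 deg, g = 10 m/s^2
sin(30) = 1/2
Using T = 2*v0*sin(theta) / g
T = 2*55*1/2 / 10
T = 55 / 10
T = 11/2 s

11/2 s


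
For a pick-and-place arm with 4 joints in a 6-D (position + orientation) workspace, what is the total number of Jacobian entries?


Given: task space dimension = 6, joints = 4
Jacobian is a 6 x 4 matrix
Total entries = rows * columns
Total = 6 * 4
Total = 24

24


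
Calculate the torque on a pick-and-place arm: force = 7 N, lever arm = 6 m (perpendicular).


Given: F = 7 N, r = 6 m, angle = 90 deg (perpendicular)
Using tau = F * r * sin(90)
sin(90) = 1
tau = 7 * 6 * 1
tau = 42 Nm

42 Nm


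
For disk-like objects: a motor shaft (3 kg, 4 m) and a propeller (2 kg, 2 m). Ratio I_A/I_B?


Given: M1=3 kg, R1=4 m, M2=2 kg, R2=2 m
For a disk: I = (1/2)*M*R^2, so I_A/I_B = (M1*R1^2)/(M2*R2^2)
M1*R1^2 = 3*16 = 48
M2*R2^2 = 2*4 = 8
I_A/I_B = 48/8 = 6

6


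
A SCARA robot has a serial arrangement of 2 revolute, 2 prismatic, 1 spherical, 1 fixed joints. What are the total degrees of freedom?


Given: serial robot with 2 revolute, 2 prismatic, 1 spherical, 1 fixed joints
DOF contribution per joint type: revolute=1, prismatic=1, spherical=3, fixed=0
DOF = 2*1 + 2*1 + 1*3 + 1*0
DOF = 7

7


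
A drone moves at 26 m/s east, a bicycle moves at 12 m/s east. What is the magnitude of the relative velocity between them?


Given: v_A = 26 m/s east, v_B = 12 m/s east
Both move in the same direction; relative speed = |v_A - v_B|
|26 - 12| = |14|
= 14 m/s

14 m/s


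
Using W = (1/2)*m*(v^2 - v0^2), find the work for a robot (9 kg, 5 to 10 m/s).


Given: m = 9 kg, v0 = 5 m/s, v = 10 m/s
Using W = (1/2)*m*(v^2 - v0^2)
v^2 = 10^2 = 100
v0^2 = 5^2 = 25
v^2 - v0^2 = 100 - 25 = 75
W = (1/2)*9*75 = 675/2 J

675/2 J


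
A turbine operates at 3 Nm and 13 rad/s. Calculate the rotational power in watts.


Given: tau = 3 Nm, omega = 13 rad/s
Using P = tau * omega
P = 3 * 13
P = 39 W

39 W


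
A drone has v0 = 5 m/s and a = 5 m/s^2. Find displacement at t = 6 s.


Given: v0 = 5 m/s, a = 5 m/s^2, t = 6 s
Using s = v0*t + (1/2)*a*t^2
s = 5*6 + (1/2)*5*6^2
s = 30 + (1/2)*180
s = 30 + 90
s = 120

120 m


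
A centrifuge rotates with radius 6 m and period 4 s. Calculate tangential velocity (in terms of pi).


Given: radius r = 6 m, period T = 4 s
Using v = 2*pi*r / T
v = 2*pi*6 / 4
v = 12*pi / 4
v = 3*pi m/s

3*pi m/s


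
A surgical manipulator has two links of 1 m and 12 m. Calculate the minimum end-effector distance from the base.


Given: L1 = 1 m, L2 = 12 m
For a 2-link planar arm, min reach = |L1 - L2| (second link folded back)
Min reach = |1 - 12|
Min reach = 11 m

11 m


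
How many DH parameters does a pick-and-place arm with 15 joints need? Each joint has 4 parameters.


Given: 15 joints, 4 DH parameters per joint (d, theta, a, alpha)
Total DH parameters = number_of_joints * 4
Total = 15 * 4
Total = 60

60


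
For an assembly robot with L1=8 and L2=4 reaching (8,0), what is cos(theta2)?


Given: L1 = 8, L2 = 4, target (x, y) = (8, 0)
Using cos(theta2) = (x^2 + y^2 - L1^2 - L2^2) / (2*L1*L2)
x^2 + y^2 = 8^2 + 0 = 64
L1^2 + L2^2 = 64 + 16 = 80
Numerator = 64 - 80 = -16
Denominator = 2*8*4 = 64
cos(theta2) = -16/64 = -1/4

-1/4


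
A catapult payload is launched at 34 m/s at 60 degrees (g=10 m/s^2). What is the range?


Given: v0 = 34 m/s, theta = 60 deg, g = 10 m/s^2
sin(2*60) = sin(120) = sqrt(3)/2
Using R = v0^2 * sin(2*theta) / g
R = 34^2 * (sqrt(3)/2) / 10
R = 1156 * sqrt(3) / 20
R = 289/5*sqrt(3) m

289/5*sqrt(3) m


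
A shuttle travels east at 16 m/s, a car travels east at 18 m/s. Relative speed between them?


Given: v_A = 16 m/s east, v_B = 18 m/s east
Both move in the same direction; relative speed = |v_A - v_B|
|16 - 18| = |-2|
= 2 m/s

2 m/s


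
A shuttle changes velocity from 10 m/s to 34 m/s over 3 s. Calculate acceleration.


Given: initial velocity v0 = 10 m/s, final velocity v = 34 m/s, time t = 3 s
Using a = (v - v0) / t
a = (34 - 10) / 3
a = 24 / 3
a = 8 m/s^2

8 m/s^2


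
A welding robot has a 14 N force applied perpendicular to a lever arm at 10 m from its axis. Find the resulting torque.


Given: F = 14 N, r = 10 m, angle = 90 deg (perpendicular)
Using tau = F * r * sin(90)
sin(90) = 1
tau = 14 * 10 * 1
tau = 140 Nm

140 Nm


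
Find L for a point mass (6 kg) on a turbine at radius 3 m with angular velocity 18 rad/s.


Given: m = 6 kg, r = 3 m, omega = 18 rad/s
For a point mass: I = m*r^2
I = 6*3^2 = 6*9 = 54
L = I*omega = 54*18
L = 972 kg*m^2/s

972 kg*m^2/s


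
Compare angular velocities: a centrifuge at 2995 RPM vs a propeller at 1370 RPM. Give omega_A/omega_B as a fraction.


Given: RPM_A = 2995, RPM_B = 1370
omega = 2*pi*RPM/60, so omega_A/omega_B = RPM_A / RPM_B
omega_A/omega_B = 2995 / 1370
omega_A/omega_B = 599/274

599/274


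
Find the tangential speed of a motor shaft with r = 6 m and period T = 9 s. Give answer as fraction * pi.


Given: radius r = 6 m, period T = 9 s
Using v = 2*pi*r / T
v = 2*pi*6 / 9
v = 12*pi / 9
v = 4/3*pi m/s

4/3*pi m/s


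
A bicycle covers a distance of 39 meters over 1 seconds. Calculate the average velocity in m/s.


Given: distance d = 39 m, time t = 1 s
Using v = d / t
v = 39 / 1
v = 39 m/s

39 m/s


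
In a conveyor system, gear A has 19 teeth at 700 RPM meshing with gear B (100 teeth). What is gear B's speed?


Given: N1 = 19 teeth, w1 = 700 RPM, N2 = 100 teeth
Using N1*w1 = N2*w2
w2 = N1*w1 / N2
w2 = 19*700 / 100
w2 = 13300 / 100
w2 = 133 RPM

133 RPM


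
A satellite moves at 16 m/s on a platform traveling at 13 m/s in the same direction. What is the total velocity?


Given: object velocity = 16 m/s, platform velocity = 13 m/s (same direction)
Using classical velocity addition: v_total = v_object + v_platform
v_total = 16 + 13
v_total = 29 m/s

29 m/s


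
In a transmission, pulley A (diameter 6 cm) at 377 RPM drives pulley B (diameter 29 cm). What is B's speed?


Given: D1 = 6 cm, w1 = 377 RPM, D2 = 29 cm
Using D1*w1 = D2*w2
w2 = D1*w1 / D2
w2 = 6*377 / 29
w2 = 2262 / 29
w2 = 78 RPM

78 RPM


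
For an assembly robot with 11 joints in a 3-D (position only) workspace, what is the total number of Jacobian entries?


Given: task space dimension = 3, joints = 11
Jacobian is a 3 x 11 matrix
Total entries = rows * columns
Total = 3 * 11
Total = 33

33


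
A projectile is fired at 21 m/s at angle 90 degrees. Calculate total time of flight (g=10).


Given: v0 = 21 m/s, theta = 90 deg, g = 10 m/s^2
sin(90) = 1
Using T = 2*v0*sin(theta) / g
T = 2*21*1 / 10
T = 42 / 10
T = 21/5 s

21/5 s


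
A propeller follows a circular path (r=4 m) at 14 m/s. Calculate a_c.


Given: v = 14 m/s, r = 4 m
Using a_c = v^2 / r
a_c = 14^2 / 4
a_c = 196 / 4
a_c = 49 m/s^2

49 m/s^2


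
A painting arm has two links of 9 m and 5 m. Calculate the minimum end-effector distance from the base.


Given: L1 = 9 m, L2 = 5 m
For a 2-link planar arm, min reach = |L1 - L2| (second link folded back)
Min reach = |9 - 5|
Min reach = 4 m

4 m


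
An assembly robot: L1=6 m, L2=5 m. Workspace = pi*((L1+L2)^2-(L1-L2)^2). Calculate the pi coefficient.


Given: L1 = 6, L2 = 5
(L1+L2)^2 = (11)^2 = 121
(L1-L2)^2 = (1)^2 = 1
Difference = 121 - 1 = 120
This equals 4*L1*L2 = 4*6*5 = 120
Workspace area = 120*pi

120


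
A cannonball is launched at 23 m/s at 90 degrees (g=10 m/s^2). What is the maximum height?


Given: v0 = 23 m/s, theta = 90 deg, g = 10 m/s^2
sin^2(90) = 1
Using H = v0^2 * sin^2(theta) / (2*g)
H = 23^2 * 1 / (2*10)
H = 529 * 1 / 20
H = 529 / 20
H = 529/20 m

529/20 m


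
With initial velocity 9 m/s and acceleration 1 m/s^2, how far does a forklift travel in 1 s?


Given: v0 = 9 m/s, a = 1 m/s^2, t = 1 s
Using s = v0*t + (1/2)*a*t^2
s = 9*1 + (1/2)*1*1^2
s = 9 + (1/2)*1
s = 9 + 1/2
s = 19/2

19/2 m


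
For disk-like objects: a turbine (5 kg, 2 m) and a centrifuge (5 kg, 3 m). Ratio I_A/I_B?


Given: M1=5 kg, R1=2 m, M2=5 kg, R2=3 m
For a disk: I = (1/2)*M*R^2, so I_A/I_B = (M1*R1^2)/(M2*R2^2)
M1*R1^2 = 5*4 = 20
M2*R2^2 = 5*9 = 45
I_A/I_B = 20/45 = 4/9

4/9


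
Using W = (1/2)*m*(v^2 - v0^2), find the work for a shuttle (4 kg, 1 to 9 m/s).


Given: m = 4 kg, v0 = 1 m/s, v = 9 m/s
Using W = (1/2)*m*(v^2 - v0^2)
v^2 = 9^2 = 81
v0^2 = 1^2 = 1
v^2 - v0^2 = 81 - 1 = 80
W = (1/2)*4*80 = 160 J

160 J


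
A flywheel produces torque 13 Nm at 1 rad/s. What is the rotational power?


Given: tau = 13 Nm, omega = 1 rad/s
Using P = tau * omega
P = 13 * 1
P = 13 W

13 W


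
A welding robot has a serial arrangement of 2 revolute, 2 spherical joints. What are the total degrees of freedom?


Given: serial robot with 2 revolute, 2 spherical joints
DOF contribution per joint type: revolute=1, prismatic=1, spherical=3, fixed=0
DOF = 2*1 + 2*3
DOF = 8

8


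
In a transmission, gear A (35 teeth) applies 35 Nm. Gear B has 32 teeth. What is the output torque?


Given: N1 = 35, N2 = 32, T1 = 35 Nm
Using T2/T1 = N2/N1
T2 = T1 * N2 / N1
T2 = 35 * 32 / 35
T2 = 1120 / 35
T2 = 32 Nm

32 Nm


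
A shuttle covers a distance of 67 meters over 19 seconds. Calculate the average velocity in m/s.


Given: distance d = 67 m, time t = 19 s
Using v = d / t
v = 67 / 19
v = 67/19 m/s

67/19 m/s


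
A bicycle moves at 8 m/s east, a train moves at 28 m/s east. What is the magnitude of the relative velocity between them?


Given: v_A = 8 m/s east, v_B = 28 m/s east
Both move in the same direction; relative speed = |v_A - v_B|
|8 - 28| = |-20|
= 20 m/s

20 m/s


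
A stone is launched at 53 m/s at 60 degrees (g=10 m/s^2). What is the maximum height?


Given: v0 = 53 m/s, theta = 60 deg, g = 10 m/s^2
sin^2(60) = 3/4
Using H = v0^2 * sin^2(theta) / (2*g)
H = 53^2 * 3/4 / (2*10)
H = 2809 * 3/4 / 20
H = 8427/4 / 20
H = 8427/80 m

8427/80 m


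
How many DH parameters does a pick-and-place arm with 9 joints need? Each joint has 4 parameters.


Given: 9 joints, 4 DH parameters per joint (d, theta, a, alpha)
Total DH parameters = number_of_joints * 4
Total = 9 * 4
Total = 36

36


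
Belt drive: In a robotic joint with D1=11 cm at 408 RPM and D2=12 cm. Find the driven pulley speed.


Given: D1 = 11 cm, w1 = 408 RPM, D2 = 12 cm
Using D1*w1 = D2*w2
w2 = D1*w1 / D2
w2 = 11*408 / 12
w2 = 4488 / 12
w2 = 374 RPM

374 RPM


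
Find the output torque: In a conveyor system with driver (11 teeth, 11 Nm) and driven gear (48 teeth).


Given: N1 = 11, N2 = 48, T1 = 11 Nm
Using T2/T1 = N2/N1
T2 = T1 * N2 / N1
T2 = 11 * 48 / 11
T2 = 528 / 11
T2 = 48 Nm

48 Nm


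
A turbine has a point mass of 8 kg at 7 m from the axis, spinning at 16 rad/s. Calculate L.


Given: m = 8 kg, r = 7 m, omega = 16 rad/s
For a point mass: I = m*r^2
I = 8*7^2 = 8*49 = 392
L = I*omega = 392*16
L = 6272 kg*m^2/s

6272 kg*m^2/s


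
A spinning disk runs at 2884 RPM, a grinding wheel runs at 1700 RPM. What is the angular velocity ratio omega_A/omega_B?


Given: RPM_A = 2884, RPM_B = 1700
omega = 2*pi*RPM/60, so omega_A/omega_B = RPM_A / RPM_B
omega_A/omega_B = 2884 / 1700
omega_A/omega_B = 721/425

721/425


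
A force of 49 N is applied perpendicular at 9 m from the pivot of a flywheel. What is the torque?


Given: F = 49 N, r = 9 m, angle = 90 deg (perpendicular)
Using tau = F * r * sin(90)
sin(90) = 1
tau = 49 * 9 * 1
tau = 441 Nm

441 Nm


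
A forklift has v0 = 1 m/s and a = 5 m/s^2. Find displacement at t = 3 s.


Given: v0 = 1 m/s, a = 5 m/s^2, t = 3 s
Using s = v0*t + (1/2)*a*t^2
s = 1*3 + (1/2)*5*3^2
s = 3 + (1/2)*45
s = 3 + 45/2
s = 51/2

51/2 m


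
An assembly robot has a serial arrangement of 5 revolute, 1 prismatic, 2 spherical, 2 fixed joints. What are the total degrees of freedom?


Given: serial robot with 5 revolute, 1 prismatic, 2 spherical, 2 fixed joints
DOF contribution per joint type: revolute=1, prismatic=1, spherical=3, fixed=0
DOF = 5*1 + 1*1 + 2*3 + 2*0
DOF = 12

12


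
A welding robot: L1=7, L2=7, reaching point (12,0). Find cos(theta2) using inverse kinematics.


Given: L1 = 7, L2 = 7, target (x, y) = (12, 0)
Using cos(theta2) = (x^2 + y^2 - L1^2 - L2^2) / (2*L1*L2)
x^2 + y^2 = 12^2 + 0 = 144
L1^2 + L2^2 = 49 + 49 = 98
Numerator = 144 - 98 = 46
Denominator = 2*7*7 = 98
cos(theta2) = 46/98 = 23/49

23/49


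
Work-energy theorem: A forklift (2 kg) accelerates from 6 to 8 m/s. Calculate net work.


Given: m = 2 kg, v0 = 6 m/s, v = 8 m/s
Using W = (1/2)*m*(v^2 - v0^2)
v^2 = 8^2 = 64
v0^2 = 6^2 = 36
v^2 - v0^2 = 64 - 36 = 28
W = (1/2)*2*28 = 28 J

28 J


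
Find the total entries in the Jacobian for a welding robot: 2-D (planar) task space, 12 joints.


Given: task space dimension = 2, joints = 12
Jacobian is a 2 x 12 matrix
Total entries = rows * columns
Total = 2 * 12
Total = 24

24


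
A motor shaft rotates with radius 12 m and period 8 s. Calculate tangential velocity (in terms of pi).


Given: radius r = 12 m, period T = 8 s
Using v = 2*pi*r / T
v = 2*pi*12 / 8
v = 24*pi / 8
v = 3*pi m/s

3*pi m/s


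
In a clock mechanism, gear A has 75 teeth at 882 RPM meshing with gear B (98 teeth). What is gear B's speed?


Given: N1 = 75 teeth, w1 = 882 RPM, N2 = 98 teeth
Using N1*w1 = N2*w2
w2 = N1*w1 / N2
w2 = 75*882 / 98
w2 = 66150 / 98
w2 = 675 RPM

675 RPM


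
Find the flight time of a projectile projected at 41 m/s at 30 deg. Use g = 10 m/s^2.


Given: v0 = 41 m/s, theta = 30 deg, g = 10 m/s^2
sin(30) = 1/2
Using T = 2*v0*sin(theta) / g
T = 2*41*1/2 / 10
T = 41 / 10
T = 41/10 s

41/10 s


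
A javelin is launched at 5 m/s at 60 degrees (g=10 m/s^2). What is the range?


Given: v0 = 5 m/s, theta = 60 deg, g = 10 m/s^2
sin(2*60) = sin(120) = sqrt(3)/2
Using R = v0^2 * sin(2*theta) / g
R = 5^2 * (sqrt(3)/2) / 10
R = 25 * sqrt(3) / 20
R = 5/4*sqrt(3) m

5/4*sqrt(3) m


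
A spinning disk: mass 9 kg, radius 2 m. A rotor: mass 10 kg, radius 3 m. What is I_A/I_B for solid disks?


Given: M1=9 kg, R1=2 m, M2=10 kg, R2=3 m
For a disk: I = (1/2)*M*R^2, so I_A/I_B = (M1*R1^2)/(M2*R2^2)
M1*R1^2 = 9*4 = 36
M2*R2^2 = 10*9 = 90
I_A/I_B = 36/90 = 2/5

2/5


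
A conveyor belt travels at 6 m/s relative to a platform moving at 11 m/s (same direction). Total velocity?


Given: object velocity = 6 m/s, platform velocity = 11 m/s (same direction)
Using classical velocity addition: v_total = v_object + v_platform
v_total = 6 + 11
v_total = 17 m/s

17 m/s


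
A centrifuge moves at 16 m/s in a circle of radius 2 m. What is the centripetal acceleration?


Given: v = 16 m/s, r = 2 m
Using a_c = v^2 / r
a_c = 16^2 / 2
a_c = 256 / 2
a_c = 128 m/s^2

128 m/s^2


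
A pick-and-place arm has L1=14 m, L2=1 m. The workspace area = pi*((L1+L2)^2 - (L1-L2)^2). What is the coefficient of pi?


Given: L1 = 14, L2 = 1
(L1+L2)^2 = (15)^2 = 225
(L1-L2)^2 = (13)^2 = 169
Difference = 225 - 169 = 56
This equals 4*L1*L2 = 4*14*1 = 56
Workspace area = 56*pi

56


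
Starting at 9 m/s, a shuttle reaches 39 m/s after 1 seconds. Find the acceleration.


Given: initial velocity v0 = 9 m/s, final velocity v = 39 m/s, time t = 1 s
Using a = (v - v0) / t
a = (39 - 9) / 1
a = 30 / 1
a = 30 m/s^2

30 m/s^2


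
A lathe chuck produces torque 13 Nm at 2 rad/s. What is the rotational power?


Given: tau = 13 Nm, omega = 2 rad/s
Using P = tau * omega
P = 13 * 2
P = 26 W

26 W


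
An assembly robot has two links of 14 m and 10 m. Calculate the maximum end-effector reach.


Given: L1 = 14 m, L2 = 10 m
For a 2-link planar arm, max reach = L1 + L2 (fully extended)
Max reach = 14 + 10
Max reach = 24 m

24 m


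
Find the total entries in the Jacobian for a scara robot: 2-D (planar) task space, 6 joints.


Given: task space dimension = 2, joints = 6
Jacobian is a 2 x 6 matrix
Total entries = rows * columns
Total = 2 * 6
Total = 12

12


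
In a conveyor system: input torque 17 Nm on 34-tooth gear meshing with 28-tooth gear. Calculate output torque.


Given: N1 = 34, N2 = 28, T1 = 17 Nm
Using T2/T1 = N2/N1
T2 = T1 * N2 / N1
T2 = 17 * 28 / 34
T2 = 476 / 34
T2 = 14 Nm

14 Nm


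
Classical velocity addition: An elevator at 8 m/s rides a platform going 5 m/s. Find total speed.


Given: object velocity = 8 m/s, platform velocity = 5 m/s (same direction)
Using classical velocity addition: v_total = v_object + v_platform
v_total = 8 + 5
v_total = 13 m/s

13 m/s


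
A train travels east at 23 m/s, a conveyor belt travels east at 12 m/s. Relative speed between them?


Given: v_A = 23 m/s east, v_B = 12 m/s east
Both move in the same direction; relative speed = |v_A - v_B|
|23 - 12| = |11|
= 11 m/s

11 m/s


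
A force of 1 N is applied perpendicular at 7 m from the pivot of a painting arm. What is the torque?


Given: F = 1 N, r = 7 m, angle = 90 deg (perpendicular)
Using tau = F * r * sin(90)
sin(90) = 1
tau = 1 * 7 * 1
tau = 7 Nm

7 Nm


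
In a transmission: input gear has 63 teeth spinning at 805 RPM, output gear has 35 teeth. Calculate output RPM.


Given: N1 = 63 teeth, w1 = 805 RPM, N2 = 35 teeth
Using N1*w1 = N2*w2
w2 = N1*w1 / N2
w2 = 63*805 / 35
w2 = 50715 / 35
w2 = 1449 RPM

1449 RPM


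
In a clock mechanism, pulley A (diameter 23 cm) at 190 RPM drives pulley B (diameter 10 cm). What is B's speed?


Given: D1 = 23 cm, w1 = 190 RPM, D2 = 10 cm
Using D1*w1 = D2*w2
w2 = D1*w1 / D2
w2 = 23*190 / 10
w2 = 4370 / 10
w2 = 437 RPM

437 RPM


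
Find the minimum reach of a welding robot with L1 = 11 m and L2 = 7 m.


Given: L1 = 11 m, L2 = 7 m
For a 2-link planar arm, min reach = |L1 - L2| (second link folded back)
Min reach = |11 - 7|
Min reach = 4 m

4 m


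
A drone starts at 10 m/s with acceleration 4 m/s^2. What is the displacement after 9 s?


Given: v0 = 10 m/s, a = 4 m/s^2, t = 9 s
Using s = v0*t + (1/2)*a*t^2
s = 10*9 + (1/2)*4*9^2
s = 90 + (1/2)*324
s = 90 + 162
s = 252

252 m


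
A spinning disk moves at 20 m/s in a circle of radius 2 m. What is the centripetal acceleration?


Given: v = 20 m/s, r = 2 m
Using a_c = v^2 / r
a_c = 20^2 / 2
a_c = 400 / 2
a_c = 200 m/s^2

200 m/s^2


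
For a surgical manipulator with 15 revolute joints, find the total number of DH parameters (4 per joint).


Given: 15 joints, 4 DH parameters per joint (d, theta, a, alpha)
Total DH parameters = number_of_joints * 4
Total = 15 * 4
Total = 60

60
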